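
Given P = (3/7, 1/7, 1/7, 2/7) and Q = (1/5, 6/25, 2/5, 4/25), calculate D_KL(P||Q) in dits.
0.1177 dits

KL divergence: D_KL(P||Q) = Σ p(x) log(p(x)/q(x))

Computing term by term:
  x=0: 3/7 × log_10[(3/7)/(1/5)] = 3/7 × 0.3310 = 0.1419
  x=1: 1/7 × log_10[(1/7)/(6/25)] = 1/7 × -0.2253 = -0.0322
  x=2: 1/7 × log_10[(1/7)/(2/5)] = 1/7 × -0.4472 = -0.0639
  x=3: 2/7 × log_10[(2/7)/(4/25)] = 2/7 × 0.2518 = 0.0719

D_KL(P||Q) = 0.1177 dits

Note: KL divergence is always non-negative and equals 0 iff P = Q.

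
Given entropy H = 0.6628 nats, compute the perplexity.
1.9402

Perplexity is e^H (or exp(H) for natural log).

H = 0.6628 nats
Perplexity = e^0.6628 = 1.9402

Interpretation: The model's uncertainty is equivalent to choosing uniformly among 1.9 options.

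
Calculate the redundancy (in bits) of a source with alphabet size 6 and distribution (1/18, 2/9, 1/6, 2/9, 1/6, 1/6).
0.0964 bits

Redundancy measures how far a source is from maximum entropy:
R = H_max - H(X)

Maximum entropy for 6 symbols: H_max = log_2(6) = 2.5850 bits
Actual entropy: H(X) = 2.4886 bits
Redundancy: R = 2.5850 - 2.4886 = 0.0964 bits

This redundancy represents potential for compression: the source could be compressed by 0.0964 bits per symbol.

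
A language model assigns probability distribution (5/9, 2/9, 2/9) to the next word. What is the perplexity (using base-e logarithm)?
2.7048

Perplexity is e^H (or exp(H) for natural log).

First, H = -Σ p log p = 0.9950 nats
Perplexity = e^0.9950 = 2.7048

Interpretation: The model's uncertainty is equivalent to choosing uniformly among 2.7 options.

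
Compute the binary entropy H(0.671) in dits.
0.2751 dits

The binary entropy function is:
H(p) = -p log(p) - (1-p) log(1-p)

H(0.671) = -0.671 × log_10(0.671) - 0.329 × log_10(0.329)
H(0.671) = 0.2751 dits

Note: Binary entropy is maximized at p=0.5 (H=1 bit) and minimized at p=0 or p=1 (H=0).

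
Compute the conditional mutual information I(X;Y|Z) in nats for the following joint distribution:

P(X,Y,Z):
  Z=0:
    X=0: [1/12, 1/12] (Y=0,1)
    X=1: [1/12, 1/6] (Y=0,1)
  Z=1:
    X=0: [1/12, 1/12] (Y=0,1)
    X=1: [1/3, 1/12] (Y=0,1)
0.0307 nats

Conditional mutual information: I(X;Y|Z) = H(X|Z) + H(Y|Z) - H(X,Y|Z)

H(Z) = 0.6792
H(X,Z) = 1.3086 → H(X|Z) = 0.6294
H(Y,Z) = 1.3086 → H(Y|Z) = 0.6294
H(X,Y,Z) = 1.9073 → H(X,Y|Z) = 1.2281

I(X;Y|Z) = 0.6294 + 0.6294 - 1.2281 = 0.0307 nats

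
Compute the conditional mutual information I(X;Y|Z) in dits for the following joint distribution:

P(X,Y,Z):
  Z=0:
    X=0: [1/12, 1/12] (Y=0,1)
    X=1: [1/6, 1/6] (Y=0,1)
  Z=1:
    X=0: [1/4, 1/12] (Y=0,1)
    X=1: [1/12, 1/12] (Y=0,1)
0.0066 dits

Conditional mutual information: I(X;Y|Z) = H(X|Z) + H(Y|Z) - H(X,Y|Z)

H(Z) = 0.3010
H(X,Z) = 0.5775 → H(X|Z) = 0.2764
H(Y,Z) = 0.5898 → H(Y|Z) = 0.2887
H(X,Y,Z) = 0.8596 → H(X,Y|Z) = 0.5585

I(X;Y|Z) = 0.2764 + 0.2887 - 0.5585 = 0.0066 dits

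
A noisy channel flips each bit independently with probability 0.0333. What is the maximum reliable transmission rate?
0.7893 bits

For a binary symmetric channel (BSC) with error probability p:
Capacity C = 1 - H(p) bits per symbol

where H(p) = -p log₂(p) - (1-p) log₂(1-p) is the binary entropy function.

H(0.0333) = 0.2107 bits
C = 1 - 0.2107 = 0.7893 bits per symbol

This means we can reliably transmit up to 0.7893 bits of information per channel use.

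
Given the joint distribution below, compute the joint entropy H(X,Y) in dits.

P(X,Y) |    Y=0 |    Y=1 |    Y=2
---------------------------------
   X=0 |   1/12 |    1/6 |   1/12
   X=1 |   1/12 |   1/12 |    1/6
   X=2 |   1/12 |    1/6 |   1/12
0.9287 dits

Joint entropy is H(X,Y) = -Σ_{x,y} p(x,y) log p(x,y).

Summing over all non-zero entries:
H(X,Y) = -[1/12·log_10(1/12) + 1/6·log_10(1/6) + 1/12·log_10(1/12) + 1/12·log_10(1/12) + 1/12·log_10(1/12) + 1/6·log_10(1/6) + 1/12·log_10(1/12) + 1/6·log_10(1/6) + 1/12·log_10(1/12)]
H(X,Y) = 0.9287 dits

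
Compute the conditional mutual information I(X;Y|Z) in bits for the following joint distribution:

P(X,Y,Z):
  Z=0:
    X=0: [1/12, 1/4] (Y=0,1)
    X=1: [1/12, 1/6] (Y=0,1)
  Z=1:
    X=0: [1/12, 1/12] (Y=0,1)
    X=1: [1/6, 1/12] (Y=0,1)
0.0118 bits

Conditional mutual information: I(X;Y|Z) = H(X|Z) + H(Y|Z) - H(X,Y|Z)

H(Z) = 0.9799
H(X,Z) = 1.9591 → H(X|Z) = 0.9793
H(Y,Z) = 1.8879 → H(Y|Z) = 0.9080
H(X,Y,Z) = 2.8554 → H(X,Y|Z) = 1.8755

I(X;Y|Z) = 0.9793 + 0.9080 - 1.8755 = 0.0118 bits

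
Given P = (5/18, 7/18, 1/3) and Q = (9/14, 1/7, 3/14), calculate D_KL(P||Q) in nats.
0.3036 nats

KL divergence: D_KL(P||Q) = Σ p(x) log(p(x)/q(x))

Computing term by term:
  x=0: 5/18 × log_e[(5/18)/(9/14)] = 5/18 × -0.8391 = -0.2331
  x=1: 7/18 × log_e[(7/18)/(1/7)] = 7/18 × 1.0014 = 0.3895
  x=2: 1/3 × log_e[(1/3)/(3/14)] = 1/3 × 0.4418 = 0.1473

D_KL(P||Q) = 0.3036 nats

Note: KL divergence is always non-negative and equals 0 iff P = Q.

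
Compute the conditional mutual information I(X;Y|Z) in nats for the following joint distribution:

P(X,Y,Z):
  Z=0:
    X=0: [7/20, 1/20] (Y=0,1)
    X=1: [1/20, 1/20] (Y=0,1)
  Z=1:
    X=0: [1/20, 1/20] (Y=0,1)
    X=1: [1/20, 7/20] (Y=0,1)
0.0604 nats

Conditional mutual information: I(X;Y|Z) = H(X|Z) + H(Y|Z) - H(X,Y|Z)

H(Z) = 0.6931
H(X,Z) = 1.1935 → H(X|Z) = 0.5004
H(Y,Z) = 1.1935 → H(Y|Z) = 0.5004
H(X,Y,Z) = 1.6336 → H(X,Y|Z) = 0.9404

I(X;Y|Z) = 0.5004 + 0.5004 - 0.9404 = 0.0604 nats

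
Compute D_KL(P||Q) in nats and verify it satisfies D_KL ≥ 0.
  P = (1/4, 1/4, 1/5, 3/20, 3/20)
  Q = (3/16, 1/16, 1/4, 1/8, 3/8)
0.2638 nats

KL divergence satisfies the Gibbs inequality: D_KL(P||Q) ≥ 0 for all distributions P, Q.

D_KL(P||Q) = Σ p(x) log(p(x)/q(x))
Term by term:
  x=0: 1/4 × log_e[(1/4)/(3/16)] = 0.0719
  x=1: 1/4 × log_e[(1/4)/(1/16)] = 0.3466
  x=2: 1/5 × log_e[(1/5)/(1/4)] = -0.0446
  x=3: 3/20 × log_e[(3/20)/(1/8)] = 0.0273
  x=4: 3/20 × log_e[(3/20)/(3/8)] = -0.1374
D_KL(P||Q) = 0.2638 nats

D_KL(P||Q) = 0.2638 ≥ 0 ✓

This non-negativity is a fundamental property: relative entropy cannot be negative because it measures how different Q is from P.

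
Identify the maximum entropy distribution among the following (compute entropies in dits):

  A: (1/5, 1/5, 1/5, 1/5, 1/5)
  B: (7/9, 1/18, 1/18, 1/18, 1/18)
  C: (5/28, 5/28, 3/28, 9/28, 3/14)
A

For a discrete distribution over n outcomes, entropy is maximized by the uniform distribution.

Computing entropies:
H(A) = 0.6990 dits
H(B) = 0.3638 dits
H(C) = 0.6729 dits

The uniform distribution (where all probabilities equal 1/5) achieves the maximum entropy of log_10(5) = 0.6990 dits.

Distribution A has the highest entropy.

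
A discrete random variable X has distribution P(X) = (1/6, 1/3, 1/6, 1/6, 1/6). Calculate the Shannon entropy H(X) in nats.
1.5607 nats

Shannon entropy is H(X) = -Σ p(x) log p(x).

For P = (1/6, 1/3, 1/6, 1/6, 1/6):
H = -1/6 × log_e(1/6) -1/3 × log_e(1/3) -1/6 × log_e(1/6) -1/6 × log_e(1/6) -1/6 × log_e(1/6)
H = 1.5607 nats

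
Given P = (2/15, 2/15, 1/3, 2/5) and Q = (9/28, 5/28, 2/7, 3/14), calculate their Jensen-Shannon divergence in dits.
0.0160 dits

Jensen-Shannon divergence is:
JSD(P||Q) = 0.5 × D_KL(P||M) + 0.5 × D_KL(Q||M)
where M = 0.5 × (P + Q) is the mixture distribution.

M = 0.5 × (2/15, 2/15, 1/3, 2/5) + 0.5 × (9/28, 5/28, 2/7, 3/14) = (0.227381, 0.155952, 0.309524, 0.307143)

D_KL(P||M) = 0.0166 dits
D_KL(Q||M) = 0.0154 dits

JSD(P||Q) = 0.5 × 0.0166 + 0.5 × 0.0154 = 0.0160 dits

Unlike KL divergence, JSD is symmetric and bounded: 0 ≤ JSD ≤ log(2).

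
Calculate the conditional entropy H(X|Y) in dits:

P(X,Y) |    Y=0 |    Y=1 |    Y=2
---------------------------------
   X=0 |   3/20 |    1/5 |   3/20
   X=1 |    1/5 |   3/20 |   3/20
0.2979 dits

Using the chain rule: H(X|Y) = H(X,Y) - H(Y)

First, compute H(X,Y) = 0.7739 dits

Marginal P(Y) = (7/20, 7/20, 3/10)
H(Y) = 0.4760 dits

H(X|Y) = H(X,Y) - H(Y) = 0.7739 - 0.4760 = 0.2979 dits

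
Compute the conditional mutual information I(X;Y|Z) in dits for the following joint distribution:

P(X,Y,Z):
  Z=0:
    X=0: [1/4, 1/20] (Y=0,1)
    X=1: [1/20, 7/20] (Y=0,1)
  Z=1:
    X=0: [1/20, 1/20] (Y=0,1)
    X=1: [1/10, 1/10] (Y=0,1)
0.0835 dits

Conditional mutual information: I(X;Y|Z) = H(X|Z) + H(Y|Z) - H(X,Y|Z)

H(Z) = 0.2653
H(X,Z) = 0.5558 → H(X|Z) = 0.2905
H(Y,Z) = 0.5632 → H(Y|Z) = 0.2979
H(X,Y,Z) = 0.7703 → H(X,Y|Z) = 0.5050

I(X;Y|Z) = 0.2905 + 0.2979 - 0.5050 = 0.0835 dits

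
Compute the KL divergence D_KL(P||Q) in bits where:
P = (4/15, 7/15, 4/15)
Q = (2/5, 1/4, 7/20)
0.1596 bits

KL divergence: D_KL(P||Q) = Σ p(x) log(p(x)/q(x))

Computing term by term:
  x=0: 4/15 × log_2[(4/15)/(2/5)] = 4/15 × -0.5850 = -0.1560
  x=1: 7/15 × log_2[(7/15)/(1/4)] = 7/15 × 0.9005 = 0.4202
  x=2: 4/15 × log_2[(4/15)/(7/20)] = 4/15 × -0.3923 = -0.1046

D_KL(P||Q) = 0.1596 bits

Note: KL divergence is always non-negative and equals 0 iff P = Q.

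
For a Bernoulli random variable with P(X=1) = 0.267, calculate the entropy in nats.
0.5803 nats

The binary entropy function is:
H(p) = -p log(p) - (1-p) log(1-p)

H(0.267) = -0.267 × log_e(0.267) - 0.733 × log_e(0.733)
H(0.267) = 0.5803 nats

Note: Binary entropy is maximized at p=0.5 (H=1 bit) and minimized at p=0 or p=1 (H=0).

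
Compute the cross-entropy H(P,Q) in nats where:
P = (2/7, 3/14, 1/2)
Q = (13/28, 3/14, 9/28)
1.1168 nats

Cross-entropy: H(P,Q) = -Σ p(x) log q(x)

Alternatively: H(P,Q) = H(P) + D_KL(P||Q)
H(P) = 1.0346 nats
D_KL(P||Q) = 0.0822 nats

H(P,Q) = 1.0346 + 0.0822 = 1.1168 nats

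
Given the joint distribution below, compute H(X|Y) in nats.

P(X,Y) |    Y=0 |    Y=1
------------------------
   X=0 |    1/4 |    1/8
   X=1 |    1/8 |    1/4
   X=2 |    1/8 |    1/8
1.0397 nats

Using the chain rule: H(X|Y) = H(X,Y) - H(Y)

First, compute H(X,Y) = 1.7329 nats

Marginal P(Y) = (1/2, 1/2)
H(Y) = 0.6931 nats

H(X|Y) = H(X,Y) - H(Y) = 1.7329 - 0.6931 = 1.0397 nats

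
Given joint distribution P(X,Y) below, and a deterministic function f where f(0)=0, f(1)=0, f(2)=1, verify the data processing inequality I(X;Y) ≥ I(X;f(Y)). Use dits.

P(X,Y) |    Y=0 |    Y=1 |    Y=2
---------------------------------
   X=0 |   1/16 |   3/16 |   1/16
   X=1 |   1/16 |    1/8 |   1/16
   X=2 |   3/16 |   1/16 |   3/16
I(X;Y) = 0.0428, I(X;f(Y)) = 0.0110, inequality holds: 0.0428 ≥ 0.0110

Data Processing Inequality: For any Markov chain X → Y → Z, we have I(X;Y) ≥ I(X;Z).

Here Z = f(Y) is a deterministic function of Y, forming X → Y → Z.

Original I(X;Y) = 0.0428 dits

After applying f:
P(X,Z) where Z=f(Y):
- P(X,Z=0) = P(X,Y=0) + P(X,Y=1)
- P(X,Z=1) = P(X,Y=2)

I(X;Z) = I(X;f(Y)) = 0.0110 dits

Verification: 0.0428 ≥ 0.0110 ✓

Information cannot be created by processing; the function f can only lose information about X.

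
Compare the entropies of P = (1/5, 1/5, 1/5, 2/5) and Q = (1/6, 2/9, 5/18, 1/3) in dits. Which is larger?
Q

Computing entropies in dits:
H(P) = 0.5786
H(Q) = 0.5884

Distribution Q has higher entropy.

Intuition: The distribution closer to uniform (more spread out) has higher entropy.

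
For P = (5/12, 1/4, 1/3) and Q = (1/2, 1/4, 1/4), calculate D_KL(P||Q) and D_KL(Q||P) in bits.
D_KL(P||Q) = 0.0287, D_KL(Q||P) = 0.0278

KL divergence is not symmetric: D_KL(P||Q) ≠ D_KL(Q||P) in general.

D_KL(P||Q) = 0.0287 bits
D_KL(Q||P) = 0.0278 bits

No, they are not equal!

This asymmetry is why KL divergence is not a true distance metric.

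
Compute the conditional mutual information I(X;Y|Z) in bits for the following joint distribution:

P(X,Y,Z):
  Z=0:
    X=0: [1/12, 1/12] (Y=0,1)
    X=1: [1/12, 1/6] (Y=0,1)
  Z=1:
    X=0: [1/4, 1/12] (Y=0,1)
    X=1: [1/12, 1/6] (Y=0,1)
0.0830 bits

Conditional mutual information: I(X;Y|Z) = H(X|Z) + H(Y|Z) - H(X,Y|Z)

H(Z) = 0.9799
H(X,Z) = 1.9591 → H(X|Z) = 0.9793
H(Y,Z) = 1.9591 → H(Y|Z) = 0.9793
H(X,Y,Z) = 2.8554 → H(X,Y|Z) = 1.8755

I(X;Y|Z) = 0.9793 + 0.9793 - 1.8755 = 0.0830 bits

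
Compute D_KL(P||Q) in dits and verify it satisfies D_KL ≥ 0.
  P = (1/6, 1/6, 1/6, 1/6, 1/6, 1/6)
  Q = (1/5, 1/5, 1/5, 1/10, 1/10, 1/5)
0.0212 dits

KL divergence satisfies the Gibbs inequality: D_KL(P||Q) ≥ 0 for all distributions P, Q.

D_KL(P||Q) = Σ p(x) log(p(x)/q(x))
Term by term:
  x=0: 1/6 × log_10[(1/6)/(1/5)] = -0.0132
  x=1: 1/6 × log_10[(1/6)/(1/5)] = -0.0132
  x=2: 1/6 × log_10[(1/6)/(1/5)] = -0.0132
  x=3: 1/6 × log_10[(1/6)/(1/10)] = 0.0370
  x=4: 1/6 × log_10[(1/6)/(1/10)] = 0.0370
  x=5: 1/6 × log_10[(1/6)/(1/5)] = -0.0132
D_KL(P||Q) = 0.0212 dits

D_KL(P||Q) = 0.0212 ≥ 0 ✓

This non-negativity is a fundamental property: relative entropy cannot be negative because it measures how different Q is from P.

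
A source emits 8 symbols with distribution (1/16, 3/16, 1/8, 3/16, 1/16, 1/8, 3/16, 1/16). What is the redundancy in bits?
0.1415 bits

Redundancy measures how far a source is from maximum entropy:
R = H_max - H(X)

Maximum entropy for 8 symbols: H_max = log_2(8) = 3.0000 bits
Actual entropy: H(X) = 2.8585 bits
Redundancy: R = 3.0000 - 2.8585 = 0.1415 bits

This redundancy represents potential for compression: the source could be compressed by 0.1415 bits per symbol.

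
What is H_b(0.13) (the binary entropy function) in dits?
0.1678 dits

The binary entropy function is:
H(p) = -p log(p) - (1-p) log(1-p)

H(0.13) = -0.13 × log_10(0.13) - 0.87 × log_10(0.87)
H(0.13) = 0.1678 dits

Note: Binary entropy is maximized at p=0.5 (H=1 bit) and minimized at p=0 or p=1 (H=0).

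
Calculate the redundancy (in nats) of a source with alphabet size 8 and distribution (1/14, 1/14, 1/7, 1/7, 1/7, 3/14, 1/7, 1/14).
0.0719 nats

Redundancy measures how far a source is from maximum entropy:
R = H_max - H(X)

Maximum entropy for 8 symbols: H_max = log_e(8) = 2.0794 nats
Actual entropy: H(X) = 2.0076 nats
Redundancy: R = 2.0794 - 2.0076 = 0.0719 nats

This redundancy represents potential for compression: the source could be compressed by 0.0719 nats per symbol.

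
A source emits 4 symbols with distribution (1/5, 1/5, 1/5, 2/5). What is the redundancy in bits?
0.0781 bits

Redundancy measures how far a source is from maximum entropy:
R = H_max - H(X)

Maximum entropy for 4 symbols: H_max = log_2(4) = 2.0000 bits
Actual entropy: H(X) = 1.9219 bits
Redundancy: R = 2.0000 - 1.9219 = 0.0781 bits

This redundancy represents potential for compression: the source could be compressed by 0.0781 bits per symbol.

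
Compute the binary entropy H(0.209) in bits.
0.7396 bits

The binary entropy function is:
H(p) = -p log(p) - (1-p) log(1-p)

H(0.209) = -0.209 × log_2(0.209) - 0.791 × log_2(0.791)
H(0.209) = 0.7396 bits

Note: Binary entropy is maximized at p=0.5 (H=1 bit) and minimized at p=0 or p=1 (H=0).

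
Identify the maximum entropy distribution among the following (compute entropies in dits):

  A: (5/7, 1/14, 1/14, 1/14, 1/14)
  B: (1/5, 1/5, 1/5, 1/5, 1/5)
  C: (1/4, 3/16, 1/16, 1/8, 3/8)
B

For a discrete distribution over n outcomes, entropy is maximized by the uniform distribution.

Computing entropies:
H(A) = 0.4318 dits
H(B) = 0.6990 dits
H(C) = 0.6347 dits

The uniform distribution (where all probabilities equal 1/5) achieves the maximum entropy of log_10(5) = 0.6990 dits.

Distribution B has the highest entropy.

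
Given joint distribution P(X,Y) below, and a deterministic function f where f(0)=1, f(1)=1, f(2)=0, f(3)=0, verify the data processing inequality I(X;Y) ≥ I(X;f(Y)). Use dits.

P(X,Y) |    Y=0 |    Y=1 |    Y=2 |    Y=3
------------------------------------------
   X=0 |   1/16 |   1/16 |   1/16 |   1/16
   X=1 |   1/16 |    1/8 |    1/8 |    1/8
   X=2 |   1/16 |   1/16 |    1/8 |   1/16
I(X;Y) = 0.0070, I(X;f(Y)) = 0.0013, inequality holds: 0.0070 ≥ 0.0013

Data Processing Inequality: For any Markov chain X → Y → Z, we have I(X;Y) ≥ I(X;Z).

Here Z = f(Y) is a deterministic function of Y, forming X → Y → Z.

Original I(X;Y) = 0.0070 dits

After applying f:
P(X,Z) where Z=f(Y):
- P(X,Z=0) = P(X,Y=2) + P(X,Y=3)
- P(X,Z=1) = P(X,Y=0) + P(X,Y=1)

I(X;Z) = I(X;f(Y)) = 0.0013 dits

Verification: 0.0070 ≥ 0.0013 ✓

Information cannot be created by processing; the function f can only lose information about X.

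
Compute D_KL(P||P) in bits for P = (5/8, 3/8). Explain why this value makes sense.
0.0000 bits

KL divergence satisfies the Gibbs inequality: D_KL(P||Q) ≥ 0 for all distributions P, Q.

D_KL(P||Q) = Σ p(x) log(p(x)/q(x))
Each term is p(x) × log_2(p(x)/p(x)) = p(x) × log_2(1) = 0, so the sum is 0.
D_KL(P||Q) = 0.0000 bits

When P = Q, the KL divergence is exactly 0, as there is no 'divergence' between identical distributions.

This non-negativity is a fundamental property: relative entropy cannot be negative because it measures how different Q is from P.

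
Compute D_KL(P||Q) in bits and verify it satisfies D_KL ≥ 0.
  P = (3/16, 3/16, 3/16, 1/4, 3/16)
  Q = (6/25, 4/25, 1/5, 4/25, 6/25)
0.0529 bits

KL divergence satisfies the Gibbs inequality: D_KL(P||Q) ≥ 0 for all distributions P, Q.

D_KL(P||Q) = Σ p(x) log(p(x)/q(x))
Term by term:
  x=0: 3/16 × log_2[(3/16)/(6/25)] = -0.0668
  x=1: 3/16 × log_2[(3/16)/(4/25)] = 0.0429
  x=2: 3/16 × log_2[(3/16)/(1/5)] = -0.0175
  x=3: 1/4 × log_2[(1/4)/(4/25)] = 0.1610
  x=4: 3/16 × log_2[(3/16)/(6/25)] = -0.0668
D_KL(P||Q) = 0.0529 bits

D_KL(P||Q) = 0.0529 ≥ 0 ✓

This non-negativity is a fundamental property: relative entropy cannot be negative because it measures how different Q is from P.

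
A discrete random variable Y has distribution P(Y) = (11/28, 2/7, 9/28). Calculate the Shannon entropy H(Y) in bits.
1.5722 bits

Shannon entropy is H(X) = -Σ p(x) log p(x).

For P = (11/28, 2/7, 9/28):
H = -11/28 × log_2(11/28) -2/7 × log_2(2/7) -9/28 × log_2(9/28)
H = 1.5722 bits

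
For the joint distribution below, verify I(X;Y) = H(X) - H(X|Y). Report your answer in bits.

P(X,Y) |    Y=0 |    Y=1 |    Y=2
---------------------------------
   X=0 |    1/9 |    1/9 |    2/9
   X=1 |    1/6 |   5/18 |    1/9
I(X;Y) = 0.0796 bits

Mutual information has multiple equivalent forms:
- I(X;Y) = H(X) - H(X|Y)
- I(X;Y) = H(Y) - H(Y|X)
- I(X;Y) = H(X) + H(Y) - H(X,Y)

Computing all quantities:
H(X) = 0.9911, H(Y) = 1.5715, H(X,Y) = 2.4830
H(X|Y) = 0.9115, H(Y|X) = 1.4919

Verification:
H(X) - H(X|Y) = 0.9911 - 0.9115 = 0.0796
H(Y) - H(Y|X) = 1.5715 - 1.4919 = 0.0796
H(X) + H(Y) - H(X,Y) = 0.9911 + 1.5715 - 2.4830 = 0.0796

All forms give I(X;Y) = 0.0796 bits. ✓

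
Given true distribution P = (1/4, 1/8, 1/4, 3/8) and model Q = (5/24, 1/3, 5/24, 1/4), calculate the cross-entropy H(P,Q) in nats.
1.4415 nats

Cross-entropy: H(P,Q) = -Σ p(x) log q(x)

Alternatively: H(P,Q) = H(P) + D_KL(P||Q)
H(P) = 1.3209 nats
D_KL(P||Q) = 0.1206 nats

H(P,Q) = 1.3209 + 0.1206 = 1.4415 nats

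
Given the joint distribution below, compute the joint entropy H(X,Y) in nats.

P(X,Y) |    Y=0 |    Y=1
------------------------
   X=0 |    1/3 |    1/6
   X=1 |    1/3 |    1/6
1.3297 nats

Joint entropy is H(X,Y) = -Σ_{x,y} p(x,y) log p(x,y).

Summing over all non-zero entries:
H(X,Y) = -[1/3·log_e(1/3) + 1/6·log_e(1/6) + 1/3·log_e(1/3) + 1/6·log_e(1/6)]
H(X,Y) = 1.3297 nats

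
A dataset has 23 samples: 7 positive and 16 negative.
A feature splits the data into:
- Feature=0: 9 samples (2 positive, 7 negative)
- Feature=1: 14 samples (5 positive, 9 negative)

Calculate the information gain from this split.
0.0152 bits

Information Gain = H(Y) - H(Y|Feature)

Before split:
P(positive) = 7/23 = 0.3043
H(Y) = 0.8865 bits

After split:
Feature=0: H = 0.7642 bits (weight = 9/23)
Feature=1: H = 0.9403 bits (weight = 14/23)
H(Y|Feature) = (9/23)×0.7642 + (14/23)×0.9403 = 0.8714 bits

Information Gain = 0.8865 - 0.8714 = 0.0152 bits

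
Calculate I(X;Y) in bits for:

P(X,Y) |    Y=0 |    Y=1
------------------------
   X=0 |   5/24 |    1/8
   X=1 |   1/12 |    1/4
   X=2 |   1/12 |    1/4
0.0954 bits

Mutual information: I(X;Y) = H(X) + H(Y) - H(X,Y)

Marginals:
P(X) = (1/3, 1/3, 1/3), H(X) = 1.5850 bits
P(Y) = (3/8, 5/8), H(Y) = 0.9544 bits

Joint entropy: H(X,Y) = 2.4440 bits

I(X;Y) = 1.5850 + 0.9544 - 2.4440 = 0.0954 bits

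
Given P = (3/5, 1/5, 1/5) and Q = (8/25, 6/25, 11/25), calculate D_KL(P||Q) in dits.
0.0795 dits

KL divergence: D_KL(P||Q) = Σ p(x) log(p(x)/q(x))

Computing term by term:
  x=0: 3/5 × log_10[(3/5)/(8/25)] = 3/5 × 0.2730 = 0.1638
  x=1: 1/5 × log_10[(1/5)/(6/25)] = 1/5 × -0.0792 = -0.0158
  x=2: 1/5 × log_10[(1/5)/(11/25)] = 1/5 × -0.3424 = -0.0685

D_KL(P||Q) = 0.0795 dits

Note: KL divergence is always non-negative and equals 0 iff P = Q.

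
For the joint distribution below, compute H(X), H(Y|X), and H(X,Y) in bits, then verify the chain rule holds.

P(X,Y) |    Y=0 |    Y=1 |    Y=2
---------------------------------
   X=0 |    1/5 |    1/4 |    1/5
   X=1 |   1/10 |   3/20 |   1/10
H(X,Y) = 2.5037, H(X) = 0.9341, H(Y|X) = 1.5696 (all in bits)

Chain rule: H(X,Y) = H(X) + H(Y|X)

Left side — joint entropy directly:
H(X,Y) = -Σ p(x,y) log p(x,y) = 2.5037 bits

Right side — compute H(Y|X) from the conditional distributions:
P(X) = (13/20, 7/20), so H(X) = 0.9341 bits
H(Y|X) = Σ_x P(X=x) · H(Y|X=x):
  P(Y|X=0) = (4/13, 5/13, 4/13), H(Y|X=0) = 1.5766, weight P(X=0) = 13/20
  P(Y|X=1) = (2/7, 3/7, 2/7), H(Y|X=1) = 1.5567, weight P(X=1) = 7/20
H(Y|X) = 1.5696 bits

H(X) + H(Y|X) = 0.9341 + 1.5696 = 2.5037 bits

Both sides equal 2.5037 bits. ✓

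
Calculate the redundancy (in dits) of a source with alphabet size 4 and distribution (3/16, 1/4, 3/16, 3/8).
0.0192 dits

Redundancy measures how far a source is from maximum entropy:
R = H_max - H(X)

Maximum entropy for 4 symbols: H_max = log_10(4) = 0.6021 dits
Actual entropy: H(X) = 0.5829 dits
Redundancy: R = 0.6021 - 0.5829 = 0.0192 dits

This redundancy represents potential for compression: the source could be compressed by 0.0192 dits per symbol.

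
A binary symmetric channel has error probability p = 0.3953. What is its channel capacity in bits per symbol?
0.0319 bits

For a binary symmetric channel (BSC) with error probability p:
Capacity C = 1 - H(p) bits per symbol

where H(p) = -p log₂(p) - (1-p) log₂(1-p) is the binary entropy function.

H(0.3953) = 0.9681 bits
C = 1 - 0.9681 = 0.0319 bits per symbol

This means we can reliably transmit up to 0.0319 bits of information per channel use.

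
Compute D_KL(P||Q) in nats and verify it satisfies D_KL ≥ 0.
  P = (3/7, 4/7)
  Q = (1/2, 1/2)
0.0102 nats

KL divergence satisfies the Gibbs inequality: D_KL(P||Q) ≥ 0 for all distributions P, Q.

D_KL(P||Q) = Σ p(x) log(p(x)/q(x))
Term by term:
  x=0: 3/7 × log_e[(3/7)/(1/2)] = -0.0661
  x=1: 4/7 × log_e[(4/7)/(1/2)] = 0.0763
D_KL(P||Q) = 0.0102 nats

D_KL(P||Q) = 0.0102 ≥ 0 ✓

This non-negativity is a fundamental property: relative entropy cannot be negative because it measures how different Q is from P.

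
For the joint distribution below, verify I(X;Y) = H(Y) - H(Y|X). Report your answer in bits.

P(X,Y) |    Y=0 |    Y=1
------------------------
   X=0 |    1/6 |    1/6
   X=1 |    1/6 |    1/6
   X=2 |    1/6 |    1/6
I(X;Y) = 0.0000 bits

Mutual information has multiple equivalent forms:
- I(X;Y) = H(X) - H(X|Y)
- I(X;Y) = H(Y) - H(Y|X)
- I(X;Y) = H(X) + H(Y) - H(X,Y)

Computing all quantities:
H(X) = 1.5850, H(Y) = 1.0000, H(X,Y) = 2.5850
H(X|Y) = 1.5850, H(Y|X) = 1.0000

Verification:
H(X) - H(X|Y) = 1.5850 - 1.5850 = 0.0000
H(Y) - H(Y|X) = 1.0000 - 1.0000 = 0.0000
H(X) + H(Y) - H(X,Y) = 1.5850 + 1.0000 - 2.5850 = 0.0000

All forms give I(X;Y) = 0.0000 bits. ✓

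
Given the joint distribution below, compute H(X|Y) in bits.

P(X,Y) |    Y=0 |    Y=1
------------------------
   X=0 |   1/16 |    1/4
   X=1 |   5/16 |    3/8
0.8506 bits

Using the chain rule: H(X|Y) = H(X,Y) - H(Y)

First, compute H(X,Y) = 1.8050 bits

Marginal P(Y) = (3/8, 5/8)
H(Y) = 0.9544 bits

H(X|Y) = H(X,Y) - H(Y) = 1.8050 - 0.9544 = 0.8506 bits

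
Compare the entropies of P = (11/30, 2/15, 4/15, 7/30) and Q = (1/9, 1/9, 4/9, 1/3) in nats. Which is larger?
P

Computing entropies in nats:
H(P) = 1.3286
H(Q) = 1.2149

Distribution P has higher entropy.

Intuition: The distribution closer to uniform (more spread out) has higher entropy.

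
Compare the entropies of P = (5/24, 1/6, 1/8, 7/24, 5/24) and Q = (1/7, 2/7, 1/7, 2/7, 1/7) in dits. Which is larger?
P

Computing entropies in dits:
H(P) = 0.6825
H(Q) = 0.6731

Distribution P has higher entropy.

Intuition: The distribution closer to uniform (more spread out) has higher entropy.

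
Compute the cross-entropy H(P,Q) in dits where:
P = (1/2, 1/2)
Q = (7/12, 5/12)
0.3071 dits

Cross-entropy: H(P,Q) = -Σ p(x) log q(x)

Alternatively: H(P,Q) = H(P) + D_KL(P||Q)
H(P) = 0.3010 dits
D_KL(P||Q) = 0.0061 dits

H(P,Q) = 0.3010 + 0.0061 = 0.3071 dits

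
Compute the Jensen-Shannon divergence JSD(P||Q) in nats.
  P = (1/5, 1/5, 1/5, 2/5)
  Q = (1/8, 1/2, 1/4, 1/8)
0.0768 nats

Jensen-Shannon divergence is:
JSD(P||Q) = 0.5 × D_KL(P||M) + 0.5 × D_KL(Q||M)
where M = 0.5 × (P + Q) is the mixture distribution.

M = 0.5 × (1/5, 1/5, 1/5, 2/5) + 0.5 × (1/8, 1/2, 1/4, 1/8) = (0.1625, 7/20, 9/40, 0.2625)

D_KL(P||M) = 0.0745 nats
D_KL(Q||M) = 0.0791 nats

JSD(P||Q) = 0.5 × 0.0745 + 0.5 × 0.0791 = 0.0768 nats

Unlike KL divergence, JSD is symmetric and bounded: 0 ≤ JSD ≤ log(2).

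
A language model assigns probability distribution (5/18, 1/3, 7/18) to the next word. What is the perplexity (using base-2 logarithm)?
2.9722

Perplexity is 2^H (or exp(H) for natural log).

First, H = -Σ p log p = 1.5715 bits
Perplexity = 2^1.5715 = 2.9722

Interpretation: The model's uncertainty is equivalent to choosing uniformly among 3.0 options.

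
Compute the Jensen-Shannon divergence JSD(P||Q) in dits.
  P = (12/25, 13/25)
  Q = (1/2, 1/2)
0.0001 dits

Jensen-Shannon divergence is:
JSD(P||Q) = 0.5 × D_KL(P||M) + 0.5 × D_KL(Q||M)
where M = 0.5 × (P + Q) is the mixture distribution.

M = 0.5 × (12/25, 13/25) + 0.5 × (1/2, 1/2) = (0.49, 0.51)

D_KL(P||M) = 0.0001 dits
D_KL(Q||M) = 0.0001 dits

JSD(P||Q) = 0.5 × 0.0001 + 0.5 × 0.0001 = 0.0001 dits

Unlike KL divergence, JSD is symmetric and bounded: 0 ≤ JSD ≤ log(2).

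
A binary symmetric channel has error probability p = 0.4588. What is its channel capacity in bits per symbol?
0.0049 bits

For a binary symmetric channel (BSC) with error probability p:
Capacity C = 1 - H(p) bits per symbol

where H(p) = -p log₂(p) - (1-p) log₂(1-p) is the binary entropy function.

H(0.4588) = 0.9951 bits
C = 1 - 0.9951 = 0.0049 bits per symbol

This means we can reliably transmit up to 0.0049 bits of information per channel use.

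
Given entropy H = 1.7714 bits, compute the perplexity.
3.4139

Perplexity is 2^H (or exp(H) for natural log).

H = 1.7714 bits
Perplexity = 2^1.7714 = 3.4139

Interpretation: The model's uncertainty is equivalent to choosing uniformly among 3.4 options.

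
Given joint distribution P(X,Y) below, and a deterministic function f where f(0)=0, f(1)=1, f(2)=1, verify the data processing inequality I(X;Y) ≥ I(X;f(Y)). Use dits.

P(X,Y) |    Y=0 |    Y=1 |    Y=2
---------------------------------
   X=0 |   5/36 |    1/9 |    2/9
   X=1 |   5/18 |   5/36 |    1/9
I(X;Y) = 0.0184, I(X;f(Y)) = 0.0122, inequality holds: 0.0184 ≥ 0.0122

Data Processing Inequality: For any Markov chain X → Y → Z, we have I(X;Y) ≥ I(X;Z).

Here Z = f(Y) is a deterministic function of Y, forming X → Y → Z.

Original I(X;Y) = 0.0184 dits

After applying f:
P(X,Z) where Z=f(Y):
- P(X,Z=0) = P(X,Y=0)
- P(X,Z=1) = P(X,Y=1) + P(X,Y=2)

I(X;Z) = I(X;f(Y)) = 0.0122 dits

Verification: 0.0184 ≥ 0.0122 ✓

Information cannot be created by processing; the function f can only lose information about X.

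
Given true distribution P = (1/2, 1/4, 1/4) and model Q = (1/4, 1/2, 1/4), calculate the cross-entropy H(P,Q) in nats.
1.2130 nats

Cross-entropy: H(P,Q) = -Σ p(x) log q(x)

Alternatively: H(P,Q) = H(P) + D_KL(P||Q)
H(P) = 1.0397 nats
D_KL(P||Q) = 0.1733 nats

H(P,Q) = 1.0397 + 0.1733 = 1.2130 nats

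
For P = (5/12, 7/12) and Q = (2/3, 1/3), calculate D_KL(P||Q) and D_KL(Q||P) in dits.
D_KL(P||Q) = 0.0567, D_KL(Q||P) = 0.0551

KL divergence is not symmetric: D_KL(P||Q) ≠ D_KL(Q||P) in general.

D_KL(P||Q) = 0.0567 dits
D_KL(Q||P) = 0.0551 dits

No, they are not equal!

This asymmetry is why KL divergence is not a true distance metric.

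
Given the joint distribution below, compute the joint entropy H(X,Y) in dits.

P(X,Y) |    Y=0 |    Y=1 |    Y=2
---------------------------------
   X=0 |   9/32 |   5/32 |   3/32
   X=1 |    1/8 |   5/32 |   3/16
0.7525 dits

Joint entropy is H(X,Y) = -Σ_{x,y} p(x,y) log p(x,y).

Summing over all non-zero entries:
H(X,Y) = -[9/32·log_10(9/32) + 5/32·log_10(5/32) + 3/32·log_10(3/32) + 1/8·log_10(1/8) + 5/32·log_10(5/32) + 3/16·log_10(3/16)]
H(X,Y) = 0.7525 dits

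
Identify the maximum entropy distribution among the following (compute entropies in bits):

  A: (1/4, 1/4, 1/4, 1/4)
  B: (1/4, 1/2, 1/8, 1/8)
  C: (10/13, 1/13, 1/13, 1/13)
A

For a discrete distribution over n outcomes, entropy is maximized by the uniform distribution.

Computing entropies:
H(A) = 2.0000 bits
H(B) = 1.7500 bits
H(C) = 1.1451 bits

The uniform distribution (where all probabilities equal 1/4) achieves the maximum entropy of log_2(4) = 2.0000 bits.

Distribution A has the highest entropy.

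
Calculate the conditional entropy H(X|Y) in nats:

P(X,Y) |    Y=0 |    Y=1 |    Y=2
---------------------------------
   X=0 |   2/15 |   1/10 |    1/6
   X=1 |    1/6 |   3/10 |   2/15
0.6371 nats

Using the chain rule: H(X|Y) = H(X,Y) - H(Y)

First, compute H(X,Y) = 1.7260 nats

Marginal P(Y) = (3/10, 2/5, 3/10)
H(Y) = 1.0889 nats

H(X|Y) = H(X,Y) - H(Y) = 1.7260 - 1.0889 = 0.6371 nats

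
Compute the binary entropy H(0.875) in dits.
0.1636 dits

The binary entropy function is:
H(p) = -p log(p) - (1-p) log(1-p)

H(0.875) = -0.875 × log_10(0.875) - 0.125 × log_10(0.125)
H(0.875) = 0.1636 dits

Note: Binary entropy is maximized at p=0.5 (H=1 bit) and minimized at p=0 or p=1 (H=0).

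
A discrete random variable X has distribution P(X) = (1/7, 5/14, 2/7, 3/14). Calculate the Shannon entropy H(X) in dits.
0.5792 dits

Shannon entropy is H(X) = -Σ p(x) log p(x).

For P = (1/7, 5/14, 2/7, 3/14):
H = -1/7 × log_10(1/7) -5/14 × log_10(5/14) -2/7 × log_10(2/7) -3/14 × log_10(3/14)
H = 0.5792 dits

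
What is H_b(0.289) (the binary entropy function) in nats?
0.6013 nats

The binary entropy function is:
H(p) = -p log(p) - (1-p) log(1-p)

H(0.289) = -0.289 × log_e(0.289) - 0.711 × log_e(0.711)
H(0.289) = 0.6013 nats

Note: Binary entropy is maximized at p=0.5 (H=1 bit) and minimized at p=0 or p=1 (H=0).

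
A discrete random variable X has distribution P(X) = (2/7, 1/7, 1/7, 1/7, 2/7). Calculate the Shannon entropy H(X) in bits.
2.2359 bits

Shannon entropy is H(X) = -Σ p(x) log p(x).

For P = (2/7, 1/7, 1/7, 1/7, 2/7):
H = -2/7 × log_2(2/7) -1/7 × log_2(1/7) -1/7 × log_2(1/7) -1/7 × log_2(1/7) -2/7 × log_2(2/7)
H = 2.2359 bits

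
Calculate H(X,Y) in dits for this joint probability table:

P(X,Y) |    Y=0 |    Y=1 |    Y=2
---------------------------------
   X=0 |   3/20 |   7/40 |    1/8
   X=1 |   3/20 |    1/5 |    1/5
0.7721 dits

Joint entropy is H(X,Y) = -Σ_{x,y} p(x,y) log p(x,y).

Summing over all non-zero entries:
H(X,Y) = -[3/20·log_10(3/20) + 7/40·log_10(7/40) + 1/8·log_10(1/8) + 3/20·log_10(3/20) + 1/5·log_10(1/5) + 1/5·log_10(1/5)]
H(X,Y) = 0.7721 dits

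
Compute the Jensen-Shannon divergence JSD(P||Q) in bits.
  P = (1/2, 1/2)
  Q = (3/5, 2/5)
0.0073 bits

Jensen-Shannon divergence is:
JSD(P||Q) = 0.5 × D_KL(P||M) + 0.5 × D_KL(Q||M)
where M = 0.5 × (P + Q) is the mixture distribution.

M = 0.5 × (1/2, 1/2) + 0.5 × (3/5, 2/5) = (11/20, 9/20)

D_KL(P||M) = 0.0072 bits
D_KL(Q||M) = 0.0073 bits

JSD(P||Q) = 0.5 × 0.0072 + 0.5 × 0.0073 = 0.0073 bits

Unlike KL divergence, JSD is symmetric and bounded: 0 ≤ JSD ≤ log(2).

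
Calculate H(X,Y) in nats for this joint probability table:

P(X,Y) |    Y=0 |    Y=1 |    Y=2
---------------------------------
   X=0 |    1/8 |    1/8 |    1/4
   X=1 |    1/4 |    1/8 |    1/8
1.7329 nats

Joint entropy is H(X,Y) = -Σ_{x,y} p(x,y) log p(x,y).

Summing over all non-zero entries:
H(X,Y) = -[1/8·log_e(1/8) + 1/8·log_e(1/8) + 1/4·log_e(1/4) + 1/4·log_e(1/4) + 1/8·log_e(1/8) + 1/8·log_e(1/8)]
H(X,Y) = 1.7329 nats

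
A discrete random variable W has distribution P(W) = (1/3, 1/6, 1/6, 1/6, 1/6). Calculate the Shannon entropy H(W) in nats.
1.5607 nats

Shannon entropy is H(X) = -Σ p(x) log p(x).

For P = (1/3, 1/6, 1/6, 1/6, 1/6):
H = -1/3 × log_e(1/3) -1/6 × log_e(1/6) -1/6 × log_e(1/6) -1/6 × log_e(1/6) -1/6 × log_e(1/6)
H = 1.5607 nats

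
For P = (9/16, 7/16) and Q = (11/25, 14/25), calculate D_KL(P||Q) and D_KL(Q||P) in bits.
D_KL(P||Q) = 0.0435, D_KL(Q||P) = 0.0435

KL divergence is not symmetric: D_KL(P||Q) ≠ D_KL(Q||P) in general.

D_KL(P||Q) = 0.0435 bits
D_KL(Q||P) = 0.0435 bits

In this case they happen to be equal (to 4 decimal places).

This asymmetry is why KL divergence is not a true distance metric.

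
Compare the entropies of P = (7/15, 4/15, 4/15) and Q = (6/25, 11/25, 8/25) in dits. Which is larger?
Q

Computing entropies in dits:
H(P) = 0.4606
H(Q) = 0.4640

Distribution Q has higher entropy.

Intuition: The distribution closer to uniform (more spread out) has higher entropy.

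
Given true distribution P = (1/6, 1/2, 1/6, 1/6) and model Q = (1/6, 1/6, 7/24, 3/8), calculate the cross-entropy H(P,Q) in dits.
0.6789 dits

Cross-entropy: H(P,Q) = -Σ p(x) log q(x)

Alternatively: H(P,Q) = H(P) + D_KL(P||Q)
H(P) = 0.5396 dits
D_KL(P||Q) = 0.1394 dits

H(P,Q) = 0.5396 + 0.1394 = 0.6789 dits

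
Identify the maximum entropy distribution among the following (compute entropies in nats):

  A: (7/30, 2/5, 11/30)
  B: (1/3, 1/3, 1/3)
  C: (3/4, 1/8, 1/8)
B

For a discrete distribution over n outcomes, entropy is maximized by the uniform distribution.

Computing entropies:
H(A) = 1.0740 nats
H(B) = 1.0986 nats
H(C) = 0.7356 nats

The uniform distribution (where all probabilities equal 1/3) achieves the maximum entropy of log_e(3) = 1.0986 nats.

Distribution B has the highest entropy.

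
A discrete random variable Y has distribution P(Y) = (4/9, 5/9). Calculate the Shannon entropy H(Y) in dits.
0.2983 dits

Shannon entropy is H(X) = -Σ p(x) log p(x).

For P = (4/9, 5/9):
H = -4/9 × log_10(4/9) -5/9 × log_10(5/9)
H = 0.2983 dits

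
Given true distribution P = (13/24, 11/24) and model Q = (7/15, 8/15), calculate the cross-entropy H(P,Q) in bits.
1.0112 bits

Cross-entropy: H(P,Q) = -Σ p(x) log q(x)

Alternatively: H(P,Q) = H(P) + D_KL(P||Q)
H(P) = 0.9950 bits
D_KL(P||Q) = 0.0163 bits

H(P,Q) = 0.9950 + 0.0163 = 1.0112 bits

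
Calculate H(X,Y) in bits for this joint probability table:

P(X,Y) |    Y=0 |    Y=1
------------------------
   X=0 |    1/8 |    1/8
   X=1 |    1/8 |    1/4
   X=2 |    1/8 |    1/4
2.5000 bits

Joint entropy is H(X,Y) = -Σ_{x,y} p(x,y) log p(x,y).

Summing over all non-zero entries:
H(X,Y) = -[1/8·log_2(1/8) + 1/8·log_2(1/8) + 1/8·log_2(1/8) + 1/4·log_2(1/4) + 1/8·log_2(1/8) + 1/4·log_2(1/4)]
H(X,Y) = 2.5000 bits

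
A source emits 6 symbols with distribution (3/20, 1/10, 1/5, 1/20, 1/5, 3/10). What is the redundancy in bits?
0.1763 bits

Redundancy measures how far a source is from maximum entropy:
R = H_max - H(X)

Maximum entropy for 6 symbols: H_max = log_2(6) = 2.5850 bits
Actual entropy: H(X) = 2.4087 bits
Redundancy: R = 2.5850 - 2.4087 = 0.1763 bits

This redundancy represents potential for compression: the source could be compressed by 0.1763 bits per symbol.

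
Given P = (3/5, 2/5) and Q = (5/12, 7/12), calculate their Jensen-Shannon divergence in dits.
0.0073 dits

Jensen-Shannon divergence is:
JSD(P||Q) = 0.5 × D_KL(P||M) + 0.5 × D_KL(Q||M)
where M = 0.5 × (P + Q) is the mixture distribution.

M = 0.5 × (3/5, 2/5) + 0.5 × (5/12, 7/12) = (0.508333, 0.491667)

D_KL(P||M) = 0.0074 dits
D_KL(Q||M) = 0.0073 dits

JSD(P||Q) = 0.5 × 0.0074 + 0.5 × 0.0073 = 0.0073 dits

Unlike KL divergence, JSD is symmetric and bounded: 0 ≤ JSD ≤ log(2).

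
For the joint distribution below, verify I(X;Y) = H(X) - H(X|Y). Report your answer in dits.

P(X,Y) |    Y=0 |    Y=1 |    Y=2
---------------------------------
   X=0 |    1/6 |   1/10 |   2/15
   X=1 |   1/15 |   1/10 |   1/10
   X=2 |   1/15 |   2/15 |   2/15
I(X;Y) = 0.0104 dits

Mutual information has multiple equivalent forms:
- I(X;Y) = H(X) - H(X|Y)
- I(X;Y) = H(Y) - H(Y|X)
- I(X;Y) = H(X) + H(Y) - H(X,Y)

Computing all quantities:
H(X) = 0.4713, H(Y) = 0.4757, H(X,Y) = 0.9365
H(X|Y) = 0.4609, H(Y|X) = 0.4652

Verification:
H(X) - H(X|Y) = 0.4713 - 0.4609 = 0.0104
H(Y) - H(Y|X) = 0.4757 - 0.4652 = 0.0104
H(X) + H(Y) - H(X,Y) = 0.4713 + 0.4757 - 0.9365 = 0.0104

All forms give I(X;Y) = 0.0104 dits. ✓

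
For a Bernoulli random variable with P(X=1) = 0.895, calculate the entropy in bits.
0.4846 bits

The binary entropy function is:
H(p) = -p log(p) - (1-p) log(1-p)

H(0.895) = -0.895 × log_2(0.895) - 0.105 × log_2(0.105)
H(0.895) = 0.4846 bits

Note: Binary entropy is maximized at p=0.5 (H=1 bit) and minimized at p=0 or p=1 (H=0).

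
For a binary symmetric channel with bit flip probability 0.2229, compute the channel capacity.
0.2346 bits

For a binary symmetric channel (BSC) with error probability p:
Capacity C = 1 - H(p) bits per symbol

where H(p) = -p log₂(p) - (1-p) log₂(1-p) is the binary entropy function.

H(0.2229) = 0.7654 bits
C = 1 - 0.7654 = 0.2346 bits per symbol

This means we can reliably transmit up to 0.2346 bits of information per channel use.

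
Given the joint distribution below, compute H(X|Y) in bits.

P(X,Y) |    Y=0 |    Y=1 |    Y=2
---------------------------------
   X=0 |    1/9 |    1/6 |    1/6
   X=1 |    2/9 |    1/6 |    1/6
0.9728 bits

Using the chain rule: H(X|Y) = H(X,Y) - H(Y)

First, compute H(X,Y) = 2.5577 bits

Marginal P(Y) = (1/3, 1/3, 1/3)
H(Y) = 1.5850 bits

H(X|Y) = H(X,Y) - H(Y) = 2.5577 - 1.5850 = 0.9728 bits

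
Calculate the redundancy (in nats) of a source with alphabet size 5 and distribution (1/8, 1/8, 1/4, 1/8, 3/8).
0.1153 nats

Redundancy measures how far a source is from maximum entropy:
R = H_max - H(X)

Maximum entropy for 5 symbols: H_max = log_e(5) = 1.6094 nats
Actual entropy: H(X) = 1.4942 nats
Redundancy: R = 1.6094 - 1.4942 = 0.1153 nats

This redundancy represents potential for compression: the source could be compressed by 0.1153 nats per symbol.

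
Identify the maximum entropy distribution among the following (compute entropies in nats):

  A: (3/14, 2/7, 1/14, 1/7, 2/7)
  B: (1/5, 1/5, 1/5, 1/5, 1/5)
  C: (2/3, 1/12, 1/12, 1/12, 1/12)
B

For a discrete distribution over n outcomes, entropy is maximized by the uniform distribution.

Computing entropies:
H(A) = 1.5125 nats
H(B) = 1.6094 nats
H(C) = 1.0986 nats

The uniform distribution (where all probabilities equal 1/5) achieves the maximum entropy of log_e(5) = 1.6094 nats.

Distribution B has the highest entropy.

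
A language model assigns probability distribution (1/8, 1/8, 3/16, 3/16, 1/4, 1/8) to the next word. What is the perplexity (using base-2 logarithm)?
5.7783

Perplexity is 2^H (or exp(H) for natural log).

First, H = -Σ p log p = 2.5306 bits
Perplexity = 2^2.5306 = 5.7783

Interpretation: The model's uncertainty is equivalent to choosing uniformly among 5.8 options.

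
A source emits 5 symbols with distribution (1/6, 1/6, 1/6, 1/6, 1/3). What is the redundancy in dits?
0.0212 dits

Redundancy measures how far a source is from maximum entropy:
R = H_max - H(X)

Maximum entropy for 5 symbols: H_max = log_10(5) = 0.6990 dits
Actual entropy: H(X) = 0.6778 dits
Redundancy: R = 0.6990 - 0.6778 = 0.0212 dits

This redundancy represents potential for compression: the source could be compressed by 0.0212 dits per symbol.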